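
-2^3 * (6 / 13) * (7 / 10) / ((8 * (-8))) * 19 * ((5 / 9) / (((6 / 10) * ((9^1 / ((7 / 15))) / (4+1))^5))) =11176655 / 13430576952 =0.00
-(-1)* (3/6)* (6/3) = 1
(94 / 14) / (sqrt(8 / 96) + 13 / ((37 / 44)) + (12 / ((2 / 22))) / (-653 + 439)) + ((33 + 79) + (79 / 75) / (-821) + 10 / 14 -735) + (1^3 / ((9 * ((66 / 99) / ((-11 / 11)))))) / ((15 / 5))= -66615818779286051671 / 107118327949249050 -1473326014 * sqrt(3) / 289939986329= -621.90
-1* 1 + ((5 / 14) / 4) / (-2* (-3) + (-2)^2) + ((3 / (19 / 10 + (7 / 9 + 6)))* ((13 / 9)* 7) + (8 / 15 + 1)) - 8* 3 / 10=2148899 / 1312080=1.64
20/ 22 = 10/ 11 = 0.91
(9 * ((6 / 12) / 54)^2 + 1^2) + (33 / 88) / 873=125863 / 125712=1.00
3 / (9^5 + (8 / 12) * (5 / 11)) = 99 / 1948627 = 0.00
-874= -874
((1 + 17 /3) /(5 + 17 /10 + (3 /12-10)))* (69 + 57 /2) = -13000 /61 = -213.11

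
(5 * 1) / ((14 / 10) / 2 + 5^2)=50 / 257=0.19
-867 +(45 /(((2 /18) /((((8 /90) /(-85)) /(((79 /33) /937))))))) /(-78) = -75499239 /87295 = -864.87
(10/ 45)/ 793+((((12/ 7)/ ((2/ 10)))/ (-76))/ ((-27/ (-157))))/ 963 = -366347/ 914099823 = -0.00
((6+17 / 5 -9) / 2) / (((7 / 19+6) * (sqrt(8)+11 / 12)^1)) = 0.01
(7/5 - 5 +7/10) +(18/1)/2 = 61/10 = 6.10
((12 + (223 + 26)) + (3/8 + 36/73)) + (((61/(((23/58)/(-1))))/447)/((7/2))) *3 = 3664529375/14009576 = 261.57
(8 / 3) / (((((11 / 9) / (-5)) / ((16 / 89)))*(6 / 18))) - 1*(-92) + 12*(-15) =-91912 / 979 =-93.88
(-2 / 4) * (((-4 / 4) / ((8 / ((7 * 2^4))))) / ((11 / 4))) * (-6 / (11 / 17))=-2856 / 121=-23.60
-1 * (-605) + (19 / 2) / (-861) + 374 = 1685819 / 1722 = 978.99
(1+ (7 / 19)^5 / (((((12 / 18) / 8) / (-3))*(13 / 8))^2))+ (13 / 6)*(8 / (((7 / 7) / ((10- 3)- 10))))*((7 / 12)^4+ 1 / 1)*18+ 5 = -124740453523039 / 120516690528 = -1035.05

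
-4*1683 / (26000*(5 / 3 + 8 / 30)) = -5049 / 37700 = -0.13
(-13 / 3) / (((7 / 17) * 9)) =-221 / 189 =-1.17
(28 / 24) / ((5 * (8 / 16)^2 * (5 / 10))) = 28 / 15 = 1.87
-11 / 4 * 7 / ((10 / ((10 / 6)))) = -3.21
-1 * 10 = -10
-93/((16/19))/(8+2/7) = -12369/928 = -13.33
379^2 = 143641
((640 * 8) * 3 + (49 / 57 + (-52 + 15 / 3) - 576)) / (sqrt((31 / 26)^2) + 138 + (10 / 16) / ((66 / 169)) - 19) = 1922052704 / 15883715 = 121.01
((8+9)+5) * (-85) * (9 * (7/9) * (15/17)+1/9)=-105820/9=-11757.78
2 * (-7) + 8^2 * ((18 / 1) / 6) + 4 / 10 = 892 / 5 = 178.40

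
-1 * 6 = -6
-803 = -803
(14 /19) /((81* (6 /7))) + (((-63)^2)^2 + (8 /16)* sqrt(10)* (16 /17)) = 8* sqrt(10) /17 + 72731420986 /4617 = 15752962.50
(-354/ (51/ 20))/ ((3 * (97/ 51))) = -2360/ 97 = -24.33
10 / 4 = 5 / 2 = 2.50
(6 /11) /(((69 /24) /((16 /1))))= 3.04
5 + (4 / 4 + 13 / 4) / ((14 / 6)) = 191 / 28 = 6.82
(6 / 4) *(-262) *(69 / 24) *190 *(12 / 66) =-858705 / 22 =-39032.05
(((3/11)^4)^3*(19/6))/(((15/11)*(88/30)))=3365793/25107427013768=0.00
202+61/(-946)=191031/946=201.94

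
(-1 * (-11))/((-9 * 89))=-11/801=-0.01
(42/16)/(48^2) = 7/6144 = 0.00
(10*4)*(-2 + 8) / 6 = 40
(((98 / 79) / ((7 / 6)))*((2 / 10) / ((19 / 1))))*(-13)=-1092 / 7505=-0.15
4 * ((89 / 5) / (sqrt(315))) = 356 * sqrt(35) / 525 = 4.01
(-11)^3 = -1331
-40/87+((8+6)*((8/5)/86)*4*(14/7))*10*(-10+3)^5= -1310140984/3741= -350211.44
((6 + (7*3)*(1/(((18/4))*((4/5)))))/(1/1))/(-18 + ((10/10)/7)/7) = -3479/5286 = -0.66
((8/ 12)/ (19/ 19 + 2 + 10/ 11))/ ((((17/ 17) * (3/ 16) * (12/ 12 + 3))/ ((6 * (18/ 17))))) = 1.44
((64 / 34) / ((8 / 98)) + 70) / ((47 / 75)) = 118650 / 799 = 148.50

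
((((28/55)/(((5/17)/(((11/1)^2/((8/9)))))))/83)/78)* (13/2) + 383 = 6361727/16600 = 383.24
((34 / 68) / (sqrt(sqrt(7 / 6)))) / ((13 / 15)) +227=15*6^(1 / 4)*7^(3 / 4) / 182 +227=227.56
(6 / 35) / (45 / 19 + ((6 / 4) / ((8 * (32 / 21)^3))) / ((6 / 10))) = 19922944 / 285515475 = 0.07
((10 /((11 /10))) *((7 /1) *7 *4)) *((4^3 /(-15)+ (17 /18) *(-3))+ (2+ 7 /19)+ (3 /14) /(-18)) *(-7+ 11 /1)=-21197680 /627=-33808.10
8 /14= 4 /7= 0.57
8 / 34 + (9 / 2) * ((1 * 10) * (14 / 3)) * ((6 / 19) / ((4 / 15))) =80401 / 323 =248.92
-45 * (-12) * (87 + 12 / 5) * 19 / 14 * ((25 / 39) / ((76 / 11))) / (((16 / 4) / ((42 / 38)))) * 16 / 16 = 3318975 / 1976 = 1679.64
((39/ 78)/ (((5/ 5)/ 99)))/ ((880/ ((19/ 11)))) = 171/ 1760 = 0.10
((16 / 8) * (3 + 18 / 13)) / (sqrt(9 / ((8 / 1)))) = 76 * sqrt(2) / 13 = 8.27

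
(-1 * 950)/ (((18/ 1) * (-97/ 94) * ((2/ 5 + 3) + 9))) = 111625/ 27063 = 4.12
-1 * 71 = -71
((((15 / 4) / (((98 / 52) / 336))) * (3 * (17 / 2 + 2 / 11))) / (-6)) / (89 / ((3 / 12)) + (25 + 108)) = -74490 / 12551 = -5.93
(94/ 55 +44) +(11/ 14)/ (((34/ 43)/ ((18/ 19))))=11602443/ 248710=46.65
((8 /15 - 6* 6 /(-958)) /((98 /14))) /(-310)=-293 /1113675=-0.00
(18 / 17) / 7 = 18 / 119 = 0.15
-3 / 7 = -0.43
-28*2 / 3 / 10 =-28 / 15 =-1.87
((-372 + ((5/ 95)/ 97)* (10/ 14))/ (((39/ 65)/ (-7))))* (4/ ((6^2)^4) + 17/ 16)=10705717789415/ 2321649216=4611.26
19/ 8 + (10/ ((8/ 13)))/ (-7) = 3/ 56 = 0.05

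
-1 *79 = -79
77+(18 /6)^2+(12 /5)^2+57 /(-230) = 105239 /1150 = 91.51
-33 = -33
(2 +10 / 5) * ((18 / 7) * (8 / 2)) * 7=288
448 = 448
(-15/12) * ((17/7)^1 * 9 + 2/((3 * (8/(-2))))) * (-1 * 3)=4555/56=81.34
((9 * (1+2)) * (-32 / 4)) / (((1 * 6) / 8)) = -288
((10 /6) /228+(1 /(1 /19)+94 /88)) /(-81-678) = -37762 /1427679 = -0.03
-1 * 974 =-974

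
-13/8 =-1.62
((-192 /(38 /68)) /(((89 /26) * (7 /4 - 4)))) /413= 226304 /2095149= 0.11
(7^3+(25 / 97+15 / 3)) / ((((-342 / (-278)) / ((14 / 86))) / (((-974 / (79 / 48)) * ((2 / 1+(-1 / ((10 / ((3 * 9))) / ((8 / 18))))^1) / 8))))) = -256114570096 / 93910065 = -2727.23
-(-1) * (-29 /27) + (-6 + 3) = -110 /27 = -4.07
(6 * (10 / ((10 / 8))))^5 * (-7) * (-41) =73128738816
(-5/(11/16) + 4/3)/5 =-196/165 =-1.19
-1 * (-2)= 2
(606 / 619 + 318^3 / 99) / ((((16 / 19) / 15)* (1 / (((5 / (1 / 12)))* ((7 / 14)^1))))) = 4727558720475 / 27236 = 173577570.88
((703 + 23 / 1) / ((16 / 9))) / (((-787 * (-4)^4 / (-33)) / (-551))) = -59403861 / 1611776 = -36.86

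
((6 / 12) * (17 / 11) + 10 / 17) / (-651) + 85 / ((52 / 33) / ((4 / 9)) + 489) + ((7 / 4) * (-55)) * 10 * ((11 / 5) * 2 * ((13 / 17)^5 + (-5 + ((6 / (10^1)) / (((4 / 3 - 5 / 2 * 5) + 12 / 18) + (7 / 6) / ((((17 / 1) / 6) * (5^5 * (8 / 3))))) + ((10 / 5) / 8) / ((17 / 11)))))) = 19624.64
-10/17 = -0.59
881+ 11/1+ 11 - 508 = 395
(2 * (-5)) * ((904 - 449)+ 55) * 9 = -45900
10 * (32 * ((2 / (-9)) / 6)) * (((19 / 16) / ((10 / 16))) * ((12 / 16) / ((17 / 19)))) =-2888 / 153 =-18.88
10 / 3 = 3.33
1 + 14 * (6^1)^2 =505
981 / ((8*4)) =981 / 32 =30.66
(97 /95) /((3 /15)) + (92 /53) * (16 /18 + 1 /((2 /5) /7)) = 335563 /9063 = 37.03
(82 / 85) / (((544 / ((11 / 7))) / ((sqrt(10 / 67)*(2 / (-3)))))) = -451*sqrt(670) / 16264920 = -0.00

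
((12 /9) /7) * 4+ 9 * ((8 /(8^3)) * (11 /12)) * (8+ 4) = 3103 /1344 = 2.31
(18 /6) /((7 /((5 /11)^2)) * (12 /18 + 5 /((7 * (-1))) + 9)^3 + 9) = 99225 /804302987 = 0.00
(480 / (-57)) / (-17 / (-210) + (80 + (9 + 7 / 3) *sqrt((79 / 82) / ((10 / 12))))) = -23167099200 / 215208791291 + 15993600 *sqrt(48585) / 215208791291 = -0.09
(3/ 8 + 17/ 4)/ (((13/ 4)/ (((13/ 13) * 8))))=148/ 13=11.38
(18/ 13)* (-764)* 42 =-44429.54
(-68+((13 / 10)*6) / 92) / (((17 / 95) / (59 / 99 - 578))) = 33930756377 / 154836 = 219139.97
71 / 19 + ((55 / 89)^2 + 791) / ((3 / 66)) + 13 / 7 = 18347629560 / 1053493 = 17416.00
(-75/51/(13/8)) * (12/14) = -0.78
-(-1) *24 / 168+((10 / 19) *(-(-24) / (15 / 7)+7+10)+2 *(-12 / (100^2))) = 2490851 / 166250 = 14.98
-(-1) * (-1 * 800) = -800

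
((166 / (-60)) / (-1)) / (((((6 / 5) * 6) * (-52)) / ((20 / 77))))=-415 / 216216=-0.00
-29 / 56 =-0.52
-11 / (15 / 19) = -209 / 15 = -13.93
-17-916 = -933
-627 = -627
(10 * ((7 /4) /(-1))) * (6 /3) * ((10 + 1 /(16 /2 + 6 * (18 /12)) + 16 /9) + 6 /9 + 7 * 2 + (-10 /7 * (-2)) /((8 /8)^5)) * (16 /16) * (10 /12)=-786125 /918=-856.35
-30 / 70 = -3 / 7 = -0.43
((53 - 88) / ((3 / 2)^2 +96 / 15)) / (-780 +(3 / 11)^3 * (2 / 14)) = 6521900 / 1257231309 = 0.01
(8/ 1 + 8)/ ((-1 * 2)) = -8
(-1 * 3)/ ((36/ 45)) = -15/ 4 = -3.75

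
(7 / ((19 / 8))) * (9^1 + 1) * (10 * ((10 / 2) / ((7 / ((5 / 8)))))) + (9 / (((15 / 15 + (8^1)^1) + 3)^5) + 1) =69645331 / 525312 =132.58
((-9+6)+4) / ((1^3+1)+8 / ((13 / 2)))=13 / 42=0.31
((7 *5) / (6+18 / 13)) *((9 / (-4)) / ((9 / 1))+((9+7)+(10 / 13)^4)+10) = 104362405 / 843648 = 123.70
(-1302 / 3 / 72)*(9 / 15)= -217 / 60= -3.62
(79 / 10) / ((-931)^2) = 0.00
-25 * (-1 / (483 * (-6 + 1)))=-5 / 483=-0.01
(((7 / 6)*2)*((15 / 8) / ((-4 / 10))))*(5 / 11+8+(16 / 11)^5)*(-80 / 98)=301273625 / 2254714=133.62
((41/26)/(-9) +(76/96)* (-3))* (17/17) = -2387/936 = -2.55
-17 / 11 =-1.55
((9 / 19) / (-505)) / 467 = -9 / 4480865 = -0.00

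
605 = 605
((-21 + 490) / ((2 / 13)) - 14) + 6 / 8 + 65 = 12401 / 4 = 3100.25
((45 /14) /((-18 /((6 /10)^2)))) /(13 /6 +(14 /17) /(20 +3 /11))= -102357 /3514490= -0.03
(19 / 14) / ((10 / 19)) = 361 / 140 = 2.58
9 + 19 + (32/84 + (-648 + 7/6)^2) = 105442279/252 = 418421.74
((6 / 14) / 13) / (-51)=-1 / 1547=-0.00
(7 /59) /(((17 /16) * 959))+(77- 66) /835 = 1524881 /114738185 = 0.01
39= 39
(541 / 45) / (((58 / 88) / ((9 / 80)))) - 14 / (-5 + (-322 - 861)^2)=2082072171 / 1014625900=2.05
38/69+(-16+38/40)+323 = 425731/1380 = 308.50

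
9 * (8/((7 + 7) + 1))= 24/5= 4.80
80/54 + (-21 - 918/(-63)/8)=-13379/756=-17.70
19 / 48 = 0.40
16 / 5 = 3.20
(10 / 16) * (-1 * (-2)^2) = -5 / 2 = -2.50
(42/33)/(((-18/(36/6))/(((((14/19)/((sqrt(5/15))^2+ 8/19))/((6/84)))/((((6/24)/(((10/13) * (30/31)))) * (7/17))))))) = -7996800/190619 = -41.95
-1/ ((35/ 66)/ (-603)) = 39798/ 35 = 1137.09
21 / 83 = 0.25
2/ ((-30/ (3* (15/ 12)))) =-1/ 4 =-0.25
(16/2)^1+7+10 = 25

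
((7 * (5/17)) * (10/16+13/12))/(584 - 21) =1435/229704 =0.01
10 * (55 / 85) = 110 / 17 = 6.47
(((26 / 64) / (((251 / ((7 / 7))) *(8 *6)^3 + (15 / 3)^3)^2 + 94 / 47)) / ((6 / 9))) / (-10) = -13 / 164383225490366080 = -0.00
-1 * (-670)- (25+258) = 387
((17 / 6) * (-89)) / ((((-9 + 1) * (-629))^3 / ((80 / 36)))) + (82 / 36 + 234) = 23907249945539 / 101182811904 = 236.28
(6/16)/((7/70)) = 15/4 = 3.75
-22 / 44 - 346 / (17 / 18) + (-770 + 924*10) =275507 / 34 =8103.15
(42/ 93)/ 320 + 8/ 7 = 39729/ 34720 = 1.14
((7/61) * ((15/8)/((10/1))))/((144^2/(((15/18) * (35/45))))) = 245/364290048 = 0.00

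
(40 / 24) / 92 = 5 / 276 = 0.02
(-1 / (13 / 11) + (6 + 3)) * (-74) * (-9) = 70596 / 13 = 5430.46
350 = 350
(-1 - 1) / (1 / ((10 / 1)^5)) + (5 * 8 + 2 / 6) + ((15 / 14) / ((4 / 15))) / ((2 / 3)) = -67184423 / 336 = -199953.64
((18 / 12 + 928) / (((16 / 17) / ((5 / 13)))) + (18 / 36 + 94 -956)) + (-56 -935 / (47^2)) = -38035765 / 70688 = -538.08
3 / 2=1.50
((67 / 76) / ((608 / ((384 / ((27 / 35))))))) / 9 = 2345 / 29241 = 0.08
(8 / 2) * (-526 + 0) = -2104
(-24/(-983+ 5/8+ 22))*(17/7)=1088/17927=0.06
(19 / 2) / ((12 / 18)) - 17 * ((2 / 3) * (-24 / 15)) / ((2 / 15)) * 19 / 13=11077 / 52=213.02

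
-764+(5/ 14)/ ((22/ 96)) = -58708/ 77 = -762.44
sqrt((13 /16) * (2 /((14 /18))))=1.45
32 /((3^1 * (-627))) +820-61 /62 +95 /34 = 814632950 /991287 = 821.79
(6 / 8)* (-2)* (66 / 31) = -99 / 31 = -3.19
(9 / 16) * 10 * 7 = 315 / 8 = 39.38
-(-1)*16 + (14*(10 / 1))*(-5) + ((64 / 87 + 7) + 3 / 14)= -823429 / 1218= -676.05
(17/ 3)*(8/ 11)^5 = 557056/ 483153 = 1.15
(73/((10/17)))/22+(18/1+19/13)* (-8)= -429147/2860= -150.05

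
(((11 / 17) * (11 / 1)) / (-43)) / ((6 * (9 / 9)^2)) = -121 / 4386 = -0.03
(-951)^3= -860085351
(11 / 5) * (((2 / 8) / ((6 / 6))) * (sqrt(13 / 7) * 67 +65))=143 / 4 +737 * sqrt(91) / 140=85.97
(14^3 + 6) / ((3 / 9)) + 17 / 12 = 99017 / 12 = 8251.42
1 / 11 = 0.09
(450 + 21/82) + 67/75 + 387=5154619/6150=838.15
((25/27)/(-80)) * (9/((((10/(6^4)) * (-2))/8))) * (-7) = -378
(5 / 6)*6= 5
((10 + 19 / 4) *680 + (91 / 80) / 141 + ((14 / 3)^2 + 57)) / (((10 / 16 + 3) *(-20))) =-342081313 / 2453400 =-139.43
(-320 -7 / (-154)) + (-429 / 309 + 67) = -254.34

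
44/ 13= 3.38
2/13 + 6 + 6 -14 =-24/13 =-1.85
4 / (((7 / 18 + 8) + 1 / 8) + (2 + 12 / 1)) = 288 / 1621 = 0.18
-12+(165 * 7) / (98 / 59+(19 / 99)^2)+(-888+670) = 442075835 / 981797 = 450.27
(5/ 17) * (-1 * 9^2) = -405/ 17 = -23.82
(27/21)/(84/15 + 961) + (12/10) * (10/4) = 11282/3759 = 3.00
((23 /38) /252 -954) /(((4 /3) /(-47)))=429367607 /12768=33628.42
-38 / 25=-1.52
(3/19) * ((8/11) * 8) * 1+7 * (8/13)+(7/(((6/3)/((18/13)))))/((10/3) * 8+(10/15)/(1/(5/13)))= 734453/135850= 5.41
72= 72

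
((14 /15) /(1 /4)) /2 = 28 /15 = 1.87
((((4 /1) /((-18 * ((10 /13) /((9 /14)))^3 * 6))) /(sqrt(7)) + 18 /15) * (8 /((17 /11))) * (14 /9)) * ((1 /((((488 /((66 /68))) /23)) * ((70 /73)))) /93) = 203159 /40987425 -1339020969 * sqrt(7) /104971527920000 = 0.00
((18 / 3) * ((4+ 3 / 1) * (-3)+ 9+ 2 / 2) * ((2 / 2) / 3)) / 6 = -11 / 3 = -3.67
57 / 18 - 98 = -569 / 6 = -94.83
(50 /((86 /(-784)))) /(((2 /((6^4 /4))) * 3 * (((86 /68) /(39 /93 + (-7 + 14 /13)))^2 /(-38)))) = 228725373527884800 /12912652363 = 17713275.87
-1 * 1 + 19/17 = 2/17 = 0.12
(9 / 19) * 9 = 81 / 19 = 4.26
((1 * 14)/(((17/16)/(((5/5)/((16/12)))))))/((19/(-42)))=-7056/323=-21.85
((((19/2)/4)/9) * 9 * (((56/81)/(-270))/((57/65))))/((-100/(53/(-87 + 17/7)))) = -0.00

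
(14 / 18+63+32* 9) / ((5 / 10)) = 6332 / 9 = 703.56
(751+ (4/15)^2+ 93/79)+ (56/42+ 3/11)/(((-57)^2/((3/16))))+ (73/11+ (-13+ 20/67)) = 56461160596393/75666610800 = 746.18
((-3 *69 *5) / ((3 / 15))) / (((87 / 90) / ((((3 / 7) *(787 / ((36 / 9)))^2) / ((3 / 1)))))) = -48078518625 / 1624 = -29604999.15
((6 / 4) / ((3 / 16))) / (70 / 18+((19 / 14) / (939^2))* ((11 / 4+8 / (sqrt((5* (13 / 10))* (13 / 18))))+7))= 5135143104 / 2496263401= 2.06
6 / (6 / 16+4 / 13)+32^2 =73328 / 71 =1032.79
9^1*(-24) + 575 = 359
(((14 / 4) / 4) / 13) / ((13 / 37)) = 259 / 1352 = 0.19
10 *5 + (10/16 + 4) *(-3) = 289/8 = 36.12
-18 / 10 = -9 / 5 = -1.80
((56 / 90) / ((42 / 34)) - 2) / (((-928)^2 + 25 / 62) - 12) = -12524 / 7208013015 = -0.00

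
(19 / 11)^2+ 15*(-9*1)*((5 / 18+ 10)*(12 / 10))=-201104 / 121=-1662.02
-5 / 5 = -1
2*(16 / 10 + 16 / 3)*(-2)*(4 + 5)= -1248 / 5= -249.60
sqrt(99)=3*sqrt(11)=9.95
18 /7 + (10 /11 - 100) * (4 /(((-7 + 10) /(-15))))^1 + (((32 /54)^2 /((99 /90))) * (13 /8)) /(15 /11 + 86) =107045862382 /53943813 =1984.40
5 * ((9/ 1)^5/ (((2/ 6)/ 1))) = 885735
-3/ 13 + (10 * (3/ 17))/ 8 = -9/ 884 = -0.01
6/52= 3/26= 0.12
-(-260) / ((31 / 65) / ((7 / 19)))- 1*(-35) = 138915 / 589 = 235.85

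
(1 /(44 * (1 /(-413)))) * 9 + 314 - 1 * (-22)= 11067 /44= 251.52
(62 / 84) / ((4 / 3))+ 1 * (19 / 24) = 113 / 84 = 1.35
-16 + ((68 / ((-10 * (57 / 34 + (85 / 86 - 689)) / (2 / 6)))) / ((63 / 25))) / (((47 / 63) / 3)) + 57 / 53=-14.92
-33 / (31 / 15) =-495 / 31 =-15.97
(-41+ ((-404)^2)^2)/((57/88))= 2344272710120/57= 41127591405.61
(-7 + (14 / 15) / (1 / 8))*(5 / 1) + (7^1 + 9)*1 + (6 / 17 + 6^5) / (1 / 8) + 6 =3173993 / 51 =62235.16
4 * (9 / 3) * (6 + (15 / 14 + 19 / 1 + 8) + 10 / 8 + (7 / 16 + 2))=12687 / 28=453.11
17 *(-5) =-85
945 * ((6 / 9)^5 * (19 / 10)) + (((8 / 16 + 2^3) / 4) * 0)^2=236.44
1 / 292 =0.00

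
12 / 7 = 1.71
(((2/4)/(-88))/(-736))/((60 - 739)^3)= -1/40550835336704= -0.00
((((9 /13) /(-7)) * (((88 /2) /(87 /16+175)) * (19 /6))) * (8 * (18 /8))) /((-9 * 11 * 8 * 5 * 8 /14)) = 114 /187655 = 0.00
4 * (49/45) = 196/45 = 4.36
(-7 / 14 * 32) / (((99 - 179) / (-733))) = -733 / 5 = -146.60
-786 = -786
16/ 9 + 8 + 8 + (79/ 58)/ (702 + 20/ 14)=45699697/ 2570328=17.78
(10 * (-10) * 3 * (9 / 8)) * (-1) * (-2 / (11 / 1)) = -675 / 11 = -61.36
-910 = -910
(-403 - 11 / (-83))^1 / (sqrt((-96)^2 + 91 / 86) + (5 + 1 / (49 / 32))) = 39031441764 / 157417366159 - 80284638 *sqrt(68169362) / 157417366159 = -3.96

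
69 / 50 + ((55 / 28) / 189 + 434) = 57602149 / 132300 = 435.39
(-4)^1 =-4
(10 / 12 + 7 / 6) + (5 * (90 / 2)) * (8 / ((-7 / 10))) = -17986 / 7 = -2569.43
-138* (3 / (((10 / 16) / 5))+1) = -3450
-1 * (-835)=835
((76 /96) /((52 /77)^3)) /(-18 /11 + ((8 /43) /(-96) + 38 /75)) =-102571551775 /45157384064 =-2.27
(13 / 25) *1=0.52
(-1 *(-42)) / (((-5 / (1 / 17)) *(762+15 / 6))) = -84 / 129965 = -0.00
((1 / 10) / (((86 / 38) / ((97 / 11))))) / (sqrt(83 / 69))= 1843*sqrt(5727) / 392590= 0.36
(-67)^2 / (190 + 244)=4489 / 434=10.34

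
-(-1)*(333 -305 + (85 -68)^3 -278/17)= 83719/17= 4924.65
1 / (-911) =-1 / 911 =-0.00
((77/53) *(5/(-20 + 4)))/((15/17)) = -1309/2544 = -0.51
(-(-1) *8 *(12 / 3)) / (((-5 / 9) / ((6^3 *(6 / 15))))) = -124416 / 25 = -4976.64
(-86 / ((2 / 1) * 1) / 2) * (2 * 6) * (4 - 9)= 1290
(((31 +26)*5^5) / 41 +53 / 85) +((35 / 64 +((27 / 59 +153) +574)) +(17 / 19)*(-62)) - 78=1235054155927 / 250027840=4939.67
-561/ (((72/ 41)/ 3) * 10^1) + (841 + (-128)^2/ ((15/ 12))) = 1108189/ 80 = 13852.36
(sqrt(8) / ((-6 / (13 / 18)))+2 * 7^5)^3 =9229259578169575 / 243 -64248430436749 * sqrt(2) / 78732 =37979338036951.40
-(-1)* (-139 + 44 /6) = -131.67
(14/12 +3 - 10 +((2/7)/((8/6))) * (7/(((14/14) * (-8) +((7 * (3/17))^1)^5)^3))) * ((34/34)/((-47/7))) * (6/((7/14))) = 189008226501311637038668/18094766073980828187125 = 10.45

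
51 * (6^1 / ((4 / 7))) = 1071 / 2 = 535.50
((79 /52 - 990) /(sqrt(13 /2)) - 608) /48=-20.74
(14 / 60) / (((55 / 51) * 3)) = 119 / 1650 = 0.07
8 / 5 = 1.60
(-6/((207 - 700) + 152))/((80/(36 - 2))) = 51/6820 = 0.01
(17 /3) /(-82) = -17 /246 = -0.07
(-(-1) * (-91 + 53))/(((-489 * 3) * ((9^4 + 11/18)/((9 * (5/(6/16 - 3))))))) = -9120/134762369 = -0.00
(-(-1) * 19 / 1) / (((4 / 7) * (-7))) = -19 / 4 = -4.75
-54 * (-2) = 108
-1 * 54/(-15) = 18/5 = 3.60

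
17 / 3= 5.67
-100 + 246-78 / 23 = 142.61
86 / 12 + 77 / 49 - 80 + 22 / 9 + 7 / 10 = -68.12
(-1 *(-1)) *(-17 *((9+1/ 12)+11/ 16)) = -7973/ 48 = -166.10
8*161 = 1288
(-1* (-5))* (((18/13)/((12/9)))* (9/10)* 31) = 7533/52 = 144.87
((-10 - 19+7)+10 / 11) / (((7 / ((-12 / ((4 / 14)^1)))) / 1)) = 1392 / 11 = 126.55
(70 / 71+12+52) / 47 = 4614 / 3337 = 1.38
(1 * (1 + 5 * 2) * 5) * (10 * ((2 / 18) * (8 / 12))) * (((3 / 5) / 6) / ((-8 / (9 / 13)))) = -55 / 156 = -0.35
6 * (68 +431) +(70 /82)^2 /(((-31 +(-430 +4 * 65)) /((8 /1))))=1011605914 /337881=2993.97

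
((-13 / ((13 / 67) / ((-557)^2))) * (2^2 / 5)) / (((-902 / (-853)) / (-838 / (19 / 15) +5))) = 88477892589010 / 8569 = 10325346316.84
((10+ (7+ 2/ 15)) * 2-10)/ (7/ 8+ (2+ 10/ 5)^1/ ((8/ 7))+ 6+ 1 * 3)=2912/ 1605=1.81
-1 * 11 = -11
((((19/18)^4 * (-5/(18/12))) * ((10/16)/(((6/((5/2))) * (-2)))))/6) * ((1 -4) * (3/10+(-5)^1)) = 153127175/120932352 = 1.27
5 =5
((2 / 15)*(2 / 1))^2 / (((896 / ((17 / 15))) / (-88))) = -187 / 23625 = -0.01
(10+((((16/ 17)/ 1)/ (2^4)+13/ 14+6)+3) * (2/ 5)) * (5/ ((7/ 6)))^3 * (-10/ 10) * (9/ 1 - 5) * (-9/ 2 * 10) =198295.91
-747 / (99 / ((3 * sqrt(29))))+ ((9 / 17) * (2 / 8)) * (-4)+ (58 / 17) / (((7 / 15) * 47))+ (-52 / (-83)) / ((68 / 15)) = -249 * sqrt(29) / 11 - 109398 / 464219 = -122.14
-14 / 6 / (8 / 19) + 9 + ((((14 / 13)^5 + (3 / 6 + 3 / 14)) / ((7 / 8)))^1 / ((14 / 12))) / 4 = 12189255521 / 3056483976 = 3.99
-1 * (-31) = 31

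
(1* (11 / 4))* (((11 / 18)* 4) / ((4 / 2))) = 121 / 36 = 3.36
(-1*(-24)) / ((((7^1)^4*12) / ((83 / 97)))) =166 / 232897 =0.00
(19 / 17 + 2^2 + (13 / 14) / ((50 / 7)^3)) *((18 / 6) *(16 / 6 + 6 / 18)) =195847461 / 4250000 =46.08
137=137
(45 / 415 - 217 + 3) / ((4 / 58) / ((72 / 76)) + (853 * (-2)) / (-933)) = -1441028763 / 12809473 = -112.50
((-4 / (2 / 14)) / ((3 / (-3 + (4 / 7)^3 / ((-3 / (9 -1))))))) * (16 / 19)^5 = 15095300096 / 1091959659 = 13.82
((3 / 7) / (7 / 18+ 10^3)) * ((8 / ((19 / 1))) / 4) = 108 / 2394931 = 0.00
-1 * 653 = -653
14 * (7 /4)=24.50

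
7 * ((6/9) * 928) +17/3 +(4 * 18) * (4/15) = 65333/15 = 4355.53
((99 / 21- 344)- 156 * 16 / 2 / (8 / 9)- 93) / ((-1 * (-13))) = -12854 / 91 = -141.25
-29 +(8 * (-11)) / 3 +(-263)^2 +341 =208355 / 3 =69451.67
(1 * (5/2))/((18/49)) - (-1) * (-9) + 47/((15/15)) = 1613/36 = 44.81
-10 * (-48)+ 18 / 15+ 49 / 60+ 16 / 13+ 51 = 416713 / 780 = 534.25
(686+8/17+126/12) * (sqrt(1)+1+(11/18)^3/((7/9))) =27391099/17136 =1598.45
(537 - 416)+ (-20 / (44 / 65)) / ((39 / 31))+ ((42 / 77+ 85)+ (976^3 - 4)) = 30680573717 / 33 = 929714355.06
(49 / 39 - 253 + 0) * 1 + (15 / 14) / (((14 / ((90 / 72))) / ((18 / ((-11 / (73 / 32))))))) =-1356648637 / 5381376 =-252.10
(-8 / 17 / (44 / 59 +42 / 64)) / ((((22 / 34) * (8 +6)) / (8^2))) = -483328 / 203819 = -2.37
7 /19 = 0.37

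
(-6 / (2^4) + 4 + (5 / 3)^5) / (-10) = -32047 / 19440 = -1.65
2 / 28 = 0.07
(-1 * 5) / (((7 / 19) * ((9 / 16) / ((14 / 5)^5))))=-23356928 / 5625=-4152.34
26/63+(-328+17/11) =-225947/693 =-326.04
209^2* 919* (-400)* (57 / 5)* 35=-6406797104400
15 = 15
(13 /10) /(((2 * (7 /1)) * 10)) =0.01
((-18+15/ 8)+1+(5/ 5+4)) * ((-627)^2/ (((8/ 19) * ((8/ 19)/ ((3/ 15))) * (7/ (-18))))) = 103459365801/ 8960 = 11546804.22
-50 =-50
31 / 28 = 1.11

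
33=33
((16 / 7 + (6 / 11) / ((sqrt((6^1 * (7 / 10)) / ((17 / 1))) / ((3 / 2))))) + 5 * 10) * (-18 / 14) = -3294 / 49 - 27 * sqrt(1785) / 539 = -69.34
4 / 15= 0.27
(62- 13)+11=60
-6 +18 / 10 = -21 / 5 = -4.20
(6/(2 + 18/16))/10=24/125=0.19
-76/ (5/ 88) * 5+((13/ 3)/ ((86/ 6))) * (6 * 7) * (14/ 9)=-860204/ 129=-6668.25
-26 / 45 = -0.58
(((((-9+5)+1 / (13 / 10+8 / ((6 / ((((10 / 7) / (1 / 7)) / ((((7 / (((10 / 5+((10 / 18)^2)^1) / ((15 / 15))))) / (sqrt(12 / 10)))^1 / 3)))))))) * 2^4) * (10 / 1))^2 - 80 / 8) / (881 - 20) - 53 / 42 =459.5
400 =400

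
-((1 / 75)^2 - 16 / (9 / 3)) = 29999 / 5625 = 5.33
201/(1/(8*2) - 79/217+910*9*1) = 232624/9478211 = 0.02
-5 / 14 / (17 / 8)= -20 / 119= -0.17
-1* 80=-80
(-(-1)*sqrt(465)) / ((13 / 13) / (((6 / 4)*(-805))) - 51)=-2415*sqrt(465) / 123167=-0.42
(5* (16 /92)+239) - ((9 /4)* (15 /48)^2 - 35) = 6468553 /23552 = 274.65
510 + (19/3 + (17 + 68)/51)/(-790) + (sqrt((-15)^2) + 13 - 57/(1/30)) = -462944/395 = -1172.01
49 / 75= 0.65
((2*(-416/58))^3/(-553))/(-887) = -71991296/11963072779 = -0.01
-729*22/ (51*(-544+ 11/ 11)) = 1782/ 3077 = 0.58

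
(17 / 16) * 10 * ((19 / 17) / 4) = 95 / 32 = 2.97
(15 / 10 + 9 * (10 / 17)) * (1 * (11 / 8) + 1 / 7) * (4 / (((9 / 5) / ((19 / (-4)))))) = -5225 / 48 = -108.85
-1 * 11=-11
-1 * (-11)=11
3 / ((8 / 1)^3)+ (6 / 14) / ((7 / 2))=3219 / 25088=0.13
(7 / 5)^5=16807 / 3125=5.38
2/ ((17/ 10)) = 20/ 17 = 1.18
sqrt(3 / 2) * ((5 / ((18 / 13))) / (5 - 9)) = -65 * sqrt(6) / 144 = -1.11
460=460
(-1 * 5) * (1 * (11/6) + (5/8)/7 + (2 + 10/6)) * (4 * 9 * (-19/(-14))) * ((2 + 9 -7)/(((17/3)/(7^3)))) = -5619915/17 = -330583.24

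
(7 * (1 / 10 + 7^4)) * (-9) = -1512693 / 10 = -151269.30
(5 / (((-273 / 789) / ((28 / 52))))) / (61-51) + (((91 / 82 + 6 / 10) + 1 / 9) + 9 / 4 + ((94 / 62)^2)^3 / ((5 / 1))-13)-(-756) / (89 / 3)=1793470726709755157 / 98515198350496980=18.21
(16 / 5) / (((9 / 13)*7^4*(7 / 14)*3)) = 416 / 324135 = 0.00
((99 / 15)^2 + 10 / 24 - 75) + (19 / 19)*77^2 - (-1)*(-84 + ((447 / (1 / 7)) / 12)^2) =88565447 / 1200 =73804.54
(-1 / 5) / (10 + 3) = -1 / 65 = -0.02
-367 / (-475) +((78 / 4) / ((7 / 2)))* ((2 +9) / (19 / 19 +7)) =224327 / 26600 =8.43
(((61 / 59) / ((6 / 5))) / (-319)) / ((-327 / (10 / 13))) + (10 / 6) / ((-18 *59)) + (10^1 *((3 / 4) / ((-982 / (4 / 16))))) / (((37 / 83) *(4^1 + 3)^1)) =-3186514180235 / 1465134678863856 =-0.00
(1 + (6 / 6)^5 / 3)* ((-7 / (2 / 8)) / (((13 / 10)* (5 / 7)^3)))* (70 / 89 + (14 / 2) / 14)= -8797264 / 86775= -101.38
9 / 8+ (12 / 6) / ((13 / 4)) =181 / 104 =1.74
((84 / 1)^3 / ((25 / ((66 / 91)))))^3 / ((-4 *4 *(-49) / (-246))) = -54760865749960753152 / 34328125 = -1595218665451.75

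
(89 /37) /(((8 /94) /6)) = 12549 /74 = 169.58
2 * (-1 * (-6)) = 12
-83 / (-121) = 83 / 121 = 0.69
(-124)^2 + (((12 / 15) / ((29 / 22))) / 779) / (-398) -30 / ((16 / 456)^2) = -8991.50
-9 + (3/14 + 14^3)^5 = 83700929828202529667683/537824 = 155628848523313443.93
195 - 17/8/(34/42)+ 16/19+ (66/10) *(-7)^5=-84157067/760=-110732.98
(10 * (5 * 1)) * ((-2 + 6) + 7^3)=17350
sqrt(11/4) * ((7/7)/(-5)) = -sqrt(11)/10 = -0.33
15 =15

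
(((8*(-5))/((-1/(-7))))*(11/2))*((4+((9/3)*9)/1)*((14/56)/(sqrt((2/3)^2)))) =-35805/2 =-17902.50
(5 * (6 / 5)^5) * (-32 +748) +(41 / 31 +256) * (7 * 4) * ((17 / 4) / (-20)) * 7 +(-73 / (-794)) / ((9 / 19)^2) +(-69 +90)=-4455721672087 / 2492167500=-1787.89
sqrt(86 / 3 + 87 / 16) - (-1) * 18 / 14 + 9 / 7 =18 / 7 + sqrt(4911) / 12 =8.41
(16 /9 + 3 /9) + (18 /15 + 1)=194 /45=4.31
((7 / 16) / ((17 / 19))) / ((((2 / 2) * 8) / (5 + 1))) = 399 / 1088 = 0.37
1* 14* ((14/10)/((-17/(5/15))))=-98/255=-0.38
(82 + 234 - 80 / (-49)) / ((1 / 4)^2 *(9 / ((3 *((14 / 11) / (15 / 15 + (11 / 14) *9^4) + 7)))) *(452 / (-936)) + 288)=15423778071936 / 13984231604203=1.10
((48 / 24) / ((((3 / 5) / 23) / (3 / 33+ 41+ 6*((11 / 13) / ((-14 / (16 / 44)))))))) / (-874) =-205000 / 57057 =-3.59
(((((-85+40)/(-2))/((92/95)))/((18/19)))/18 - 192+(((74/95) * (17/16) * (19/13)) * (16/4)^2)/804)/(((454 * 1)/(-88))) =60485981039/1637096760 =36.95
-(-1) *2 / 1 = 2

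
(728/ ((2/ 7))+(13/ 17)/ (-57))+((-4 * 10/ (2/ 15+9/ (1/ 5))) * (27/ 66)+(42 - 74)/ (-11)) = 1673182879/ 656013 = 2550.53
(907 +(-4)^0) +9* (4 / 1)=944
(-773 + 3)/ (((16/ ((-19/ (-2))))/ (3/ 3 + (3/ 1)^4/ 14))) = -99275/ 32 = -3102.34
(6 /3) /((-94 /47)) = -1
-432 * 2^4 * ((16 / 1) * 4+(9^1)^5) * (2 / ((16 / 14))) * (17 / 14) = -868251744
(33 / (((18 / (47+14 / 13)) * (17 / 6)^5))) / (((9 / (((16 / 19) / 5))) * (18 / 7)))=1232000 / 350704679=0.00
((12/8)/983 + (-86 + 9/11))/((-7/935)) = 156579265/13762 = 11377.65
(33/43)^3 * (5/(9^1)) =19965/79507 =0.25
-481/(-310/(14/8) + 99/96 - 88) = 107744/59161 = 1.82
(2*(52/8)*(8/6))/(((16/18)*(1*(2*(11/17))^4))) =3257319/468512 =6.95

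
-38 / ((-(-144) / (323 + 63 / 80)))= -492157 / 5760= -85.44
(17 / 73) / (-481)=-17 / 35113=-0.00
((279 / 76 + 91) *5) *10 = 179875 / 38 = 4733.55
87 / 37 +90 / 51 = 2589 / 629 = 4.12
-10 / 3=-3.33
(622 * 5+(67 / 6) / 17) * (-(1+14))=-1586435 / 34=-46659.85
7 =7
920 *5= 4600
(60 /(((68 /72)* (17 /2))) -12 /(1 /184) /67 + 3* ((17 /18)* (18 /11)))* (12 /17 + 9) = -66596985 /329171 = -202.32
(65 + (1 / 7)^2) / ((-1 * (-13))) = 3186 / 637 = 5.00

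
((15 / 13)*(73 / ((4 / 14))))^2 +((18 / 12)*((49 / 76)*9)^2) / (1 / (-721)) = 98584479693 / 1952288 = 50496.89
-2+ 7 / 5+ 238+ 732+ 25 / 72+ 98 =384389 / 360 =1067.75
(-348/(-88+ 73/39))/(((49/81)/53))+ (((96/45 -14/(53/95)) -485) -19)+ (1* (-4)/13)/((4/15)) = -296184105937/1701047985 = -174.12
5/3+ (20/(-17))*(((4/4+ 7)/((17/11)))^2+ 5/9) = -1349125/44217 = -30.51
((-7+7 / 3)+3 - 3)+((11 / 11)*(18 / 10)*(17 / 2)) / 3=13 / 30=0.43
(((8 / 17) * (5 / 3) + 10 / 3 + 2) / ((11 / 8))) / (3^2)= 832 / 1683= 0.49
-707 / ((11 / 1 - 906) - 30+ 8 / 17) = 0.76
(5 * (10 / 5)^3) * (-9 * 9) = -3240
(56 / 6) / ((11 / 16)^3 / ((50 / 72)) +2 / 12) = 716800 / 48737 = 14.71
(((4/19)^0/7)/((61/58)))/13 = 0.01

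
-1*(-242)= 242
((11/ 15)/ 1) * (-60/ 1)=-44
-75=-75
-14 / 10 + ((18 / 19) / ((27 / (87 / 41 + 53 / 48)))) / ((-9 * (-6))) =-21169519 / 15143760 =-1.40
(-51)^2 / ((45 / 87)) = 25143 / 5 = 5028.60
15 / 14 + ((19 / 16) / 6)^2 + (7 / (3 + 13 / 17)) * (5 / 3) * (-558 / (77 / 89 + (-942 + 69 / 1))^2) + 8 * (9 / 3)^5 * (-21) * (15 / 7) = -425011878303086047 / 4858450652160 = -87478.89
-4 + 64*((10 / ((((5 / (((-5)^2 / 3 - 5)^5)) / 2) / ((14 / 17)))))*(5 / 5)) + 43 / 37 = 13260366245 / 152847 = 86755.82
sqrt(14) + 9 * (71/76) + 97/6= sqrt(14) + 5603/228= 28.32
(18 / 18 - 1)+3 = 3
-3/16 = -0.19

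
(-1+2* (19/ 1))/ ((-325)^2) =37/ 105625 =0.00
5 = 5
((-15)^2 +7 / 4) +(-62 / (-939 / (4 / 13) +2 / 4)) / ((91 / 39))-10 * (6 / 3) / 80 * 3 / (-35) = 226.78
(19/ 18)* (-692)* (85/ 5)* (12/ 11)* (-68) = 30398176/ 33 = 921156.85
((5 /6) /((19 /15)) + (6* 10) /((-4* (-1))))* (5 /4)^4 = 371875 /9728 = 38.23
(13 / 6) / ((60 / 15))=0.54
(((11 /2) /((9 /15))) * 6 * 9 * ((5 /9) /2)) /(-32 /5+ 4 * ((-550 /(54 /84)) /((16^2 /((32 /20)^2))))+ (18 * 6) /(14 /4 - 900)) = -22188375 /6574648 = -3.37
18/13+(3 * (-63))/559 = 45/43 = 1.05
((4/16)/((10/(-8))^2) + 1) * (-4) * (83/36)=-2407/225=-10.70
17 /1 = 17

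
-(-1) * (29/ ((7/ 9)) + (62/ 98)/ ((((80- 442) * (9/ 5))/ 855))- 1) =628911/ 17738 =35.46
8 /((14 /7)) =4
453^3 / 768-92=30963007 / 256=120949.25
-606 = -606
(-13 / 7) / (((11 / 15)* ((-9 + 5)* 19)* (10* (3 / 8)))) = 13 / 1463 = 0.01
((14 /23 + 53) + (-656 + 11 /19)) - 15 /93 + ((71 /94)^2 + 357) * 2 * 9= 349186353373 /59850646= 5834.30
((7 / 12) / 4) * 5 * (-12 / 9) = -0.97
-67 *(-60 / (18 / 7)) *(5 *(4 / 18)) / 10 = 4690 / 27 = 173.70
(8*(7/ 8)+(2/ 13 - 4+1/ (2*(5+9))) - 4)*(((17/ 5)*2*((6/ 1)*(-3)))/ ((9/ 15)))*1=15045/ 91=165.33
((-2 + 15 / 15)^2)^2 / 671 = 1 / 671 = 0.00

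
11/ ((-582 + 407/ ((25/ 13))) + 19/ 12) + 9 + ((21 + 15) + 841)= 98017538/ 110633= 885.97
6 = 6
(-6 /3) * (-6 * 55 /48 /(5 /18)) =99 /2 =49.50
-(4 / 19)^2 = -16 / 361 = -0.04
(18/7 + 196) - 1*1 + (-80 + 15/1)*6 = -1347/7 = -192.43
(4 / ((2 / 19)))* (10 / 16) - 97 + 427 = 1415 / 4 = 353.75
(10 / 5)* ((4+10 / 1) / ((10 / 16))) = 224 / 5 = 44.80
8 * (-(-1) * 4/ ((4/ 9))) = 72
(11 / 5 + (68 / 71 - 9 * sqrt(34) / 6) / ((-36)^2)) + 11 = 1518349 / 115020 - sqrt(34) / 864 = 13.19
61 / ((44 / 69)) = 4209 / 44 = 95.66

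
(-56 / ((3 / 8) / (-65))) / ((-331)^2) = 29120 / 328683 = 0.09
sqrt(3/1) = sqrt(3) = 1.73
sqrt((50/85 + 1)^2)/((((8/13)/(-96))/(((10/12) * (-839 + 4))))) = 172402.94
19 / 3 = 6.33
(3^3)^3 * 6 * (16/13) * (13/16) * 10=1180980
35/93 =0.38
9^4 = 6561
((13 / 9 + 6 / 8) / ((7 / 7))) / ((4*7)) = 0.08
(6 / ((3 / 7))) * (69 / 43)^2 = 66654 / 1849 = 36.05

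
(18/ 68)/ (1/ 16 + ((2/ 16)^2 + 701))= 288/ 762773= 0.00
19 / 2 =9.50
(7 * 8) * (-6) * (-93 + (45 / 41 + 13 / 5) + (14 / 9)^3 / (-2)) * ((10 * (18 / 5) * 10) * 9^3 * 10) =3296659080960 / 41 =80406319047.80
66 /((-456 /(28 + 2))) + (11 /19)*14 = 143 /38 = 3.76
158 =158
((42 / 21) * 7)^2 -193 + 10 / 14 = 3.71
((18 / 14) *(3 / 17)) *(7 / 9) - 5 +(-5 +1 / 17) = -166 / 17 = -9.76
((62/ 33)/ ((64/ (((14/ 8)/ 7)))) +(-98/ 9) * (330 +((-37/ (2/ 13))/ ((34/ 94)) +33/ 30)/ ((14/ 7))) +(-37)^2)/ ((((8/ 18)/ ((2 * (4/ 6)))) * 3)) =498979531/ 359040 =1389.76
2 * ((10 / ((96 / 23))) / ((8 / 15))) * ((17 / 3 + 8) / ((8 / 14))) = 165025 / 768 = 214.88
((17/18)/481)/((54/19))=0.00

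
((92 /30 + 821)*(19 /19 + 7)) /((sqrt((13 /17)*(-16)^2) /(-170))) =-210137*sqrt(221) /39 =-80100.28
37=37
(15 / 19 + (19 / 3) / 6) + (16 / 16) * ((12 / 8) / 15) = 1663 / 855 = 1.95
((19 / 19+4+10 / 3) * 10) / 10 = 25 / 3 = 8.33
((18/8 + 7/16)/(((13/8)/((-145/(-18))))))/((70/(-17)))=-21199/6552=-3.24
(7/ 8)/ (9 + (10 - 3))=7/ 128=0.05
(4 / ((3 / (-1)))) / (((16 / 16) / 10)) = -40 / 3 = -13.33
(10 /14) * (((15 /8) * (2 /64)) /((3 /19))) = 475 /1792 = 0.27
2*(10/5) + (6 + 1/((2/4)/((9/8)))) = 49/4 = 12.25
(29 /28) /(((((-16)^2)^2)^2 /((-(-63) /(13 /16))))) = 261 /13958643712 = 0.00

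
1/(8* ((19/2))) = 1/76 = 0.01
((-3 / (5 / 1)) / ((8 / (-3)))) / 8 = 9 / 320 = 0.03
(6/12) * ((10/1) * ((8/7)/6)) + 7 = 167/21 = 7.95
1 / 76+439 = 33365 / 76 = 439.01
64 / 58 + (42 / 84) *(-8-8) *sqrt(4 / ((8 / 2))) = -200 / 29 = -6.90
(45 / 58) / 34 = 45 / 1972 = 0.02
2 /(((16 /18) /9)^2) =6561 /32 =205.03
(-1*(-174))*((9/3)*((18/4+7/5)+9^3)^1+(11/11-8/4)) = 1917219/5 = 383443.80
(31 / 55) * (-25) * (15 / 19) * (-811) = 1885575 / 209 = 9021.89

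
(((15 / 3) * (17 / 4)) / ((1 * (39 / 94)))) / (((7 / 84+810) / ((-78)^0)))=7990 / 126373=0.06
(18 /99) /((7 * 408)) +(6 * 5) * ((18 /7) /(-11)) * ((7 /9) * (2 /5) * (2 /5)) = -68539 /78540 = -0.87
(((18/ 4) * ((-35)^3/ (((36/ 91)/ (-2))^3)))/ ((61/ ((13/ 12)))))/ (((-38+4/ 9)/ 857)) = -2129932202125/ 210816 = -10103275.85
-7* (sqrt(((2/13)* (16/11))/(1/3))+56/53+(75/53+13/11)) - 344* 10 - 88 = -2071734/583 - 28* sqrt(858)/143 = -3559.31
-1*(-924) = 924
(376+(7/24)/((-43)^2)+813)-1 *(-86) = 56579407/44376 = 1275.00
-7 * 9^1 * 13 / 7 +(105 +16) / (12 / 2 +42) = -5495 / 48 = -114.48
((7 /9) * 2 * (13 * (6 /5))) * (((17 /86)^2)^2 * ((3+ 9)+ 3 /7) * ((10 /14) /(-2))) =-31487417 /191452856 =-0.16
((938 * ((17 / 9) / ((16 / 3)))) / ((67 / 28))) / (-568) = -833 / 3408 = -0.24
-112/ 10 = -56/ 5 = -11.20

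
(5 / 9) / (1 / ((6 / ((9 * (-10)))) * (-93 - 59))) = 152 / 27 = 5.63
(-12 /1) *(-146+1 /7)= 12252 /7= 1750.29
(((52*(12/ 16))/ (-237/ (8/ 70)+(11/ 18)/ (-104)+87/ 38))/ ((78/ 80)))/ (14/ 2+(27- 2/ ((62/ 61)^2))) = -88208640/ 146469322289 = -0.00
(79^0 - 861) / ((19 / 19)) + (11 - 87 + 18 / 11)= -934.36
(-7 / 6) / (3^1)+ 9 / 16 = 25 / 144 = 0.17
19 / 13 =1.46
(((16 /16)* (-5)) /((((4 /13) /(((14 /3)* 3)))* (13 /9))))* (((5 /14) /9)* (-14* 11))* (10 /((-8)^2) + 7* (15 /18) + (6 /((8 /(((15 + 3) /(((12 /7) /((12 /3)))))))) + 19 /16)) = 7147525 /192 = 37226.69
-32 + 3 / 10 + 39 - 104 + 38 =-587 / 10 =-58.70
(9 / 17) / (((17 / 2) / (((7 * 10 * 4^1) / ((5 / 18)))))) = 18144 / 289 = 62.78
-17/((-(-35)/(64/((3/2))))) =-2176/105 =-20.72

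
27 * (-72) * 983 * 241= -460539432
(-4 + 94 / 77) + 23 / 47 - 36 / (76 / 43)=-1558006 / 68761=-22.66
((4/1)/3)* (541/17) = 2164/51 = 42.43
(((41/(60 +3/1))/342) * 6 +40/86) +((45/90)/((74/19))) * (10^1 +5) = 54897989/22853124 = 2.40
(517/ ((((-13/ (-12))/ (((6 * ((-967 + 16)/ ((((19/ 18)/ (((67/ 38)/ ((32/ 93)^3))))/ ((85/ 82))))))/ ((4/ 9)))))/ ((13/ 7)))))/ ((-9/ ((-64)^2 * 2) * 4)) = 182431005986829105/ 1657712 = 110049879585.13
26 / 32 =13 / 16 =0.81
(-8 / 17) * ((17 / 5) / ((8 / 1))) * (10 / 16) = -1 / 8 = -0.12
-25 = -25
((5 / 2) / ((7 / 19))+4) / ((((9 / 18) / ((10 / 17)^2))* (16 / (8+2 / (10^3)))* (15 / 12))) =604151 / 202300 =2.99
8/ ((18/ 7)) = 28/ 9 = 3.11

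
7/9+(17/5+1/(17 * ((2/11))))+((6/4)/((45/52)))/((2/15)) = 26777/1530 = 17.50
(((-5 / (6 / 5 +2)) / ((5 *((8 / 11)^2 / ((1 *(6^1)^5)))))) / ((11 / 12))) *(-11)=441045 / 8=55130.62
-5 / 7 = -0.71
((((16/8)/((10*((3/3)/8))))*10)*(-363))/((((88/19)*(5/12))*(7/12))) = -180576/35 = -5159.31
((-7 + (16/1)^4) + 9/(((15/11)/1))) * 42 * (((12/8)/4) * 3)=30965571/10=3096557.10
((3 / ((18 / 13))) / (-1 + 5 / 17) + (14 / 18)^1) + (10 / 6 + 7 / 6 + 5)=133 / 24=5.54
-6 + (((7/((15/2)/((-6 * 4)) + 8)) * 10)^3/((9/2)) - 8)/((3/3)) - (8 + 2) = 2407908728/16747803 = 143.77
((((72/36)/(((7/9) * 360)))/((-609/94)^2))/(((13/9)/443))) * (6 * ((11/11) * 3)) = 17614566/18750095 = 0.94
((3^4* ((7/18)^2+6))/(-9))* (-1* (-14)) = -13951/18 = -775.06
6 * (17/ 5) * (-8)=-816/ 5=-163.20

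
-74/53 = -1.40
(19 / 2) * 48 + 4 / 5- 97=1799 / 5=359.80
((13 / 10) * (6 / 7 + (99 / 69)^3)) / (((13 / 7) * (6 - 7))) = -324561 / 121670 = -2.67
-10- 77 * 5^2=-1935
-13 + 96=83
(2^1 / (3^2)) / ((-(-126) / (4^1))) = 4 / 567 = 0.01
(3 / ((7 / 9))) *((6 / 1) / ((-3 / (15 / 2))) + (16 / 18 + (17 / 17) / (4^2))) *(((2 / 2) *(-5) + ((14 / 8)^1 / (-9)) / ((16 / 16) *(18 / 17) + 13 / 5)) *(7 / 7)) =16350175 / 59712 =273.82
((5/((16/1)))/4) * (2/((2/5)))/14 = 25/896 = 0.03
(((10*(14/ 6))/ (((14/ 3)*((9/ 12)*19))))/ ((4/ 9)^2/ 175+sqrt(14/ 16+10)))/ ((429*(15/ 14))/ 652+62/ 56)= -15773184000/ 784842765595319+3493513800000*sqrt(174)/ 784842765595319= 0.06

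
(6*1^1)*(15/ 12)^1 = 15/ 2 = 7.50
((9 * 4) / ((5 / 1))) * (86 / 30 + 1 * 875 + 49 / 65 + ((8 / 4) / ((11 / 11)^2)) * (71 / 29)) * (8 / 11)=479643744 / 103675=4626.42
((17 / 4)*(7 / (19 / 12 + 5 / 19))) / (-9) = -2261 / 1263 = -1.79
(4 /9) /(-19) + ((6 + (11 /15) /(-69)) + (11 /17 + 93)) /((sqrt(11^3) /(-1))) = -159373* sqrt(11) /193545-4 /171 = -2.75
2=2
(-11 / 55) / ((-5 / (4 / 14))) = 2 / 175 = 0.01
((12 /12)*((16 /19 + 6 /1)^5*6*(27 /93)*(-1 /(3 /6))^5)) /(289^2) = -64159430400000 /6410994201949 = -10.01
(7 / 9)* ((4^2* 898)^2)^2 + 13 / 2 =596641300940324981 / 18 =33146738941129165.61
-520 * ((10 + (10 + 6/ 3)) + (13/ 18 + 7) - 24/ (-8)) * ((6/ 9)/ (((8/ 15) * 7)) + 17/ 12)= -5130190/ 189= -27143.86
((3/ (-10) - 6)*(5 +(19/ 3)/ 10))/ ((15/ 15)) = -3549/ 100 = -35.49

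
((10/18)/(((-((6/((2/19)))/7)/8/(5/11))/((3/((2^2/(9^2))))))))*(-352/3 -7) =391650/209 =1873.92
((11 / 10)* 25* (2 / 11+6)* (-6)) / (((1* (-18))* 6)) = 85 / 9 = 9.44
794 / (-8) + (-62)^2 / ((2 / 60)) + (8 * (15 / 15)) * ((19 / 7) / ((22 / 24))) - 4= 35494055 / 308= 115240.44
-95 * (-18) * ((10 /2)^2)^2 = 1068750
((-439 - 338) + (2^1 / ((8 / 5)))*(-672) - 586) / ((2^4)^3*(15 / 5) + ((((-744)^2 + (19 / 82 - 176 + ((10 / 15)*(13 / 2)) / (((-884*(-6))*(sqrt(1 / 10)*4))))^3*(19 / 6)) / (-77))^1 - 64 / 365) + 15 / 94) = -258511341074104226167831326730932660761591034697482240 / 26804221794938211976213500881794519264968901264826657827 - 881077357649219430120031187780783516874543513600*sqrt(10) / 26804221794938211976213500881794519264968901264826657827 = -0.01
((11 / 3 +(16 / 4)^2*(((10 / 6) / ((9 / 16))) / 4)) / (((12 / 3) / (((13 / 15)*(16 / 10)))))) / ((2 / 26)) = 141622 / 2025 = 69.94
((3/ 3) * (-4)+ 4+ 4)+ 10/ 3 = 22/ 3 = 7.33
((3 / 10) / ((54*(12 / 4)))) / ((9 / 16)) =4 / 1215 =0.00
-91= -91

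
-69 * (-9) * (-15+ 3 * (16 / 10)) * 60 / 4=-95013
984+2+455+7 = 1448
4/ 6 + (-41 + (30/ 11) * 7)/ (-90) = 901/ 990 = 0.91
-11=-11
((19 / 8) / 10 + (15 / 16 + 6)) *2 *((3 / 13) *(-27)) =-23247 / 260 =-89.41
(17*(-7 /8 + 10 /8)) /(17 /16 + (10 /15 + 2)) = 1.71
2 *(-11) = -22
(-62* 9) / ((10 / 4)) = -1116 / 5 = -223.20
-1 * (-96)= 96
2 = 2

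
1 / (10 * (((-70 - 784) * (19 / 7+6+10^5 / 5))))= -1 / 170874420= -0.00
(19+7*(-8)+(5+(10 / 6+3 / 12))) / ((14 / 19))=-6859 / 168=-40.83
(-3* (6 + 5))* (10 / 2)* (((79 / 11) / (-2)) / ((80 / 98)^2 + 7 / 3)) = 8535555 / 43214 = 197.52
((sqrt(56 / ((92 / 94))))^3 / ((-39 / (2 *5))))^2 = 227912249600 / 18506007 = 12315.58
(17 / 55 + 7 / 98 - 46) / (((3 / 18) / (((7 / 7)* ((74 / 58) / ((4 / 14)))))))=-3899097 / 3190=-1222.29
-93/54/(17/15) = -155/102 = -1.52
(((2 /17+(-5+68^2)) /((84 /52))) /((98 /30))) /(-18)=-567125 /11662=-48.63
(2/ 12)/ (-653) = -1/ 3918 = -0.00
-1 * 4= -4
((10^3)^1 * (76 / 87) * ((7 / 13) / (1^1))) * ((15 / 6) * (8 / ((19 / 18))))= 3360000 / 377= 8912.47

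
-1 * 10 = -10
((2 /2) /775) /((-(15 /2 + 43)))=-2 /78275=-0.00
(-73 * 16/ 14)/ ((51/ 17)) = -584/ 21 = -27.81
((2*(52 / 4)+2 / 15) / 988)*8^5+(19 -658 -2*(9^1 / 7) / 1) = 5839693 / 25935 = 225.17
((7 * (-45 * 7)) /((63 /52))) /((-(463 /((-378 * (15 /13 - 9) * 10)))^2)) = 20811911904000 /2786797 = 7468040.16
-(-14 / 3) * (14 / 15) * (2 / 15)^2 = 784 / 10125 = 0.08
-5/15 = -1/3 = -0.33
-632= -632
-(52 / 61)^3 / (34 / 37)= -2601248 / 3858677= -0.67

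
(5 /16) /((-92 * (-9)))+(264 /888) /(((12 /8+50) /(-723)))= -210703633 /50488128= -4.17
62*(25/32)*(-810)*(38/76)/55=-62775/176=-356.68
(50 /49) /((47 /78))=3900 /2303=1.69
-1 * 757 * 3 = -2271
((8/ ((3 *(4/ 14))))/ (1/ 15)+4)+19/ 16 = 2323/ 16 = 145.19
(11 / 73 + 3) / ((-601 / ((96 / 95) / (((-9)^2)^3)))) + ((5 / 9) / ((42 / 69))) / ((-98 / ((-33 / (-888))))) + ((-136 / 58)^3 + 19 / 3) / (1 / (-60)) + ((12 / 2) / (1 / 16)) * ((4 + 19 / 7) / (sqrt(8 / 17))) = 575592923403574652594419 / 1462596571726491997152 + 1128 * sqrt(34) / 7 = 1333.16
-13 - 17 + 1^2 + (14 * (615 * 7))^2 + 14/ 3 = 10897418627/ 3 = 3632472875.67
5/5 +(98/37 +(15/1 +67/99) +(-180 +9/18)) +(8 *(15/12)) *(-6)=-1612999/7326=-220.17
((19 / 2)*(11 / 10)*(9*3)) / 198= 57 / 40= 1.42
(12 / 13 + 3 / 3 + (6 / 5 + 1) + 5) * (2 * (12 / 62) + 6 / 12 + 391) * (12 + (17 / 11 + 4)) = 213905181 / 3410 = 62728.79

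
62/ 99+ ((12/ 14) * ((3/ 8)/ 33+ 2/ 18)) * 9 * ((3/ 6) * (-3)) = -4385/ 5544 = -0.79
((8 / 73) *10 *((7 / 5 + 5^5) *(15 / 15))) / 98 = 125056 / 3577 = 34.96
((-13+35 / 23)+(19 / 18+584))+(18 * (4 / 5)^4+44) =161705837 / 258750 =624.95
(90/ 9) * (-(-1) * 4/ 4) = 10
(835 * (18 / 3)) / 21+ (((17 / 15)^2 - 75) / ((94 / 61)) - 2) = 188.73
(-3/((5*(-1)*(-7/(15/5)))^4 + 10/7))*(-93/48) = 52731/168082960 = 0.00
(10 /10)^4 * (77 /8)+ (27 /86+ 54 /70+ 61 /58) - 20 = -2876343 /349160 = -8.24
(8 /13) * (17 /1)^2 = 2312 /13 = 177.85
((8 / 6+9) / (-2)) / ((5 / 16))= -248 / 15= -16.53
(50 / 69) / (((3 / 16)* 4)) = 200 / 207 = 0.97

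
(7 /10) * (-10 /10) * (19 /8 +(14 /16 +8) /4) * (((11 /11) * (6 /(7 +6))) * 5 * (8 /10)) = -3087 /520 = -5.94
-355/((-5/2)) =142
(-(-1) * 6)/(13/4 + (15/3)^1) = 0.73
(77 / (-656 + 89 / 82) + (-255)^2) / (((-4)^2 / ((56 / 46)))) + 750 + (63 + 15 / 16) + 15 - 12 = 113921769307 / 19762704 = 5764.48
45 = 45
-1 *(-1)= 1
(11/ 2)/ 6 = 11/ 12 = 0.92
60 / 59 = 1.02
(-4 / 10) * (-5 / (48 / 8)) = 1 / 3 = 0.33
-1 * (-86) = 86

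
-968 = -968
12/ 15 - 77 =-381/ 5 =-76.20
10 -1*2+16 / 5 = 56 / 5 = 11.20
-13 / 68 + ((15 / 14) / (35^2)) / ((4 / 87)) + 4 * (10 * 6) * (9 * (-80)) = -40303912153 / 233240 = -172800.17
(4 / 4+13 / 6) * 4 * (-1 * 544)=-20672 / 3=-6890.67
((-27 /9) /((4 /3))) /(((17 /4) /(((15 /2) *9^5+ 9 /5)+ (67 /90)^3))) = -322852020463 /1377000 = -234460.44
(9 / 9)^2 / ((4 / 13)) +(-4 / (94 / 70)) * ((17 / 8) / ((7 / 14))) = -1769 / 188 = -9.41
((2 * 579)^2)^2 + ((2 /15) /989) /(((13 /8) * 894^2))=69291535721159940804724 /38534164695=1798184449296.00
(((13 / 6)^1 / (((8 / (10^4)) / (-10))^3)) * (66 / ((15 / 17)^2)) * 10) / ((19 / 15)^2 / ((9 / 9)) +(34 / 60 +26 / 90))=-1614335937500000000 / 1107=-1458298046522131.89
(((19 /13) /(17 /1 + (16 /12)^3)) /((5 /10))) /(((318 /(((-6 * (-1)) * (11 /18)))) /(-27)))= -16929 /360347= -0.05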